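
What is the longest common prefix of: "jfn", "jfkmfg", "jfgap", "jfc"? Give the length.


Words: jfn, jfkmfg, jfgap, jfc
  Position 0: all 'j' => match
  Position 1: all 'f' => match
  Position 2: ('n', 'k', 'g', 'c') => mismatch, stop
LCP = "jf" (length 2)

2


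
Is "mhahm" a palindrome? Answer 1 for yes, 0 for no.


Input: mhahm
Reversed: mhahm
  Compare pos 0 ('m') with pos 4 ('m'): match
  Compare pos 1 ('h') with pos 3 ('h'): match
Result: palindrome

1


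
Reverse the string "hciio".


Input: hciio
Reading characters right to left:
  Position 4: 'o'
  Position 3: 'i'
  Position 2: 'i'
  Position 1: 'c'
  Position 0: 'h'
Reversed: oiich

oiich


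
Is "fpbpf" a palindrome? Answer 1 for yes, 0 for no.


Input: fpbpf
Reversed: fpbpf
  Compare pos 0 ('f') with pos 4 ('f'): match
  Compare pos 1 ('p') with pos 3 ('p'): match
Result: palindrome

1


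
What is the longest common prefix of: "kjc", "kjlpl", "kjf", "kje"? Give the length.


Words: kjc, kjlpl, kjf, kje
  Position 0: all 'k' => match
  Position 1: all 'j' => match
  Position 2: ('c', 'l', 'f', 'e') => mismatch, stop
LCP = "kj" (length 2)

2


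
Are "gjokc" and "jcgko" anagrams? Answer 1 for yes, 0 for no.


Strings: "gjokc", "jcgko"
Sorted first:  cgjko
Sorted second: cgjko
Sorted forms match => anagrams

1


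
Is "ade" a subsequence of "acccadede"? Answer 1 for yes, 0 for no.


Check if "ade" is a subsequence of "acccadede"
Greedy scan:
  Position 0 ('a'): matches sub[0] = 'a'
  Position 1 ('c'): no match needed
  Position 2 ('c'): no match needed
  Position 3 ('c'): no match needed
  Position 4 ('a'): no match needed
  Position 5 ('d'): matches sub[1] = 'd'
  Position 6 ('e'): matches sub[2] = 'e'
  Position 7 ('d'): no match needed
  Position 8 ('e'): no match needed
All 3 characters matched => is a subsequence

1


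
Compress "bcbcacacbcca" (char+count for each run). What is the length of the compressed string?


Input: bcbcacacbcca
Runs:
  'b' x 1 => "b1"
  'c' x 1 => "c1"
  'b' x 1 => "b1"
  'c' x 1 => "c1"
  'a' x 1 => "a1"
  'c' x 1 => "c1"
  'a' x 1 => "a1"
  'c' x 1 => "c1"
  'b' x 1 => "b1"
  'c' x 2 => "c2"
  'a' x 1 => "a1"
Compressed: "b1c1b1c1a1c1a1c1b1c2a1"
Compressed length: 22

22


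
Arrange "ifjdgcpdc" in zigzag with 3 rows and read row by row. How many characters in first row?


Zigzag "ifjdgcpdc" into 3 rows:
Placing characters:
  'i' => row 0
  'f' => row 1
  'j' => row 2
  'd' => row 1
  'g' => row 0
  'c' => row 1
  'p' => row 2
  'd' => row 1
  'c' => row 0
Rows:
  Row 0: "igc"
  Row 1: "fdcd"
  Row 2: "jp"
First row length: 3

3


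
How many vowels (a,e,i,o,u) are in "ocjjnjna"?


Input: ocjjnjna
Checking each character:
  'o' at position 0: vowel (running total: 1)
  'c' at position 1: consonant
  'j' at position 2: consonant
  'j' at position 3: consonant
  'n' at position 4: consonant
  'j' at position 5: consonant
  'n' at position 6: consonant
  'a' at position 7: vowel (running total: 2)
Total vowels: 2

2


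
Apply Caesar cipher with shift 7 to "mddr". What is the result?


Caesar cipher: shift "mddr" by 7
  'm' (pos 12) + 7 = pos 19 = 't'
  'd' (pos 3) + 7 = pos 10 = 'k'
  'd' (pos 3) + 7 = pos 10 = 'k'
  'r' (pos 17) + 7 = pos 24 = 'y'
Result: tkky

tkky


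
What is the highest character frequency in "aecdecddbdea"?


Input: aecdecddbdea
Character counts:
  'a': 2
  'b': 1
  'c': 2
  'd': 4
  'e': 3
Maximum frequency: 4

4


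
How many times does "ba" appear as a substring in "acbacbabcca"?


Searching for "ba" in "acbacbabcca"
Scanning each position:
  Position 0: "ac" => no
  Position 1: "cb" => no
  Position 2: "ba" => MATCH
  Position 3: "ac" => no
  Position 4: "cb" => no
  Position 5: "ba" => MATCH
  Position 6: "ab" => no
  Position 7: "bc" => no
  Position 8: "cc" => no
  Position 9: "ca" => no
Total occurrences: 2

2


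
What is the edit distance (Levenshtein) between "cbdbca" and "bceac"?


Computing edit distance: "cbdbca" -> "bceac"
DP table:
           b    c    e    a    c
      0    1    2    3    4    5
  c   1    1    1    2    3    4
  b   2    1    2    2    3    4
  d   3    2    2    3    3    4
  b   4    3    3    3    4    4
  c   5    4    3    4    4    4
  a   6    5    4    4    4    5
Edit distance = dp[6][5] = 5

5


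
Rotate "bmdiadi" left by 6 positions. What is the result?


Input: "bmdiadi", rotate left by 6
First 6 characters: "bmdiad"
Remaining characters: "i"
Concatenate remaining + first: "i" + "bmdiad" = "ibmdiad"

ibmdiad


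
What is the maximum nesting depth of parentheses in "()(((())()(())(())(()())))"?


Input: "()(((())()(())(())(()())))"
Tracking depth:
  Position 0 '(': depth becomes 1
  Position 1 ')': depth becomes 0
  Position 2 '(': depth becomes 1
  Position 3 '(': depth becomes 2
  Position 4 '(': depth becomes 3
  Position 5 '(': depth becomes 4
  Position 6 ')': depth becomes 3
  Position 7 ')': depth becomes 2
  Position 8 '(': depth becomes 3
  Position 9 ')': depth becomes 2
  Position 10 '(': depth becomes 3
  Position 11 '(': depth becomes 4
  Position 12 ')': depth becomes 3
  Position 13 ')': depth becomes 2
  Position 14 '(': depth becomes 3
  Position 15 '(': depth becomes 4
  Position 16 ')': depth becomes 3
  Position 17 ')': depth becomes 2
  Position 18 '(': depth becomes 3
  Position 19 '(': depth becomes 4
  Position 20 ')': depth becomes 3
  Position 21 '(': depth becomes 4
  Position 22 ')': depth becomes 3
  Position 23 ')': depth becomes 2
  Position 24 ')': depth becomes 1
  Position 25 ')': depth becomes 0
Maximum depth reached: 4

4


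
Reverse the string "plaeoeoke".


Input: plaeoeoke
Reading characters right to left:
  Position 8: 'e'
  Position 7: 'k'
  Position 6: 'o'
  Position 5: 'e'
  Position 4: 'o'
  Position 3: 'e'
  Position 2: 'a'
  Position 1: 'l'
  Position 0: 'p'
Reversed: ekoeoealp

ekoeoealp


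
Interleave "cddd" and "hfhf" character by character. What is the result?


Interleaving "cddd" and "hfhf":
  Position 0: 'c' from first, 'h' from second => "ch"
  Position 1: 'd' from first, 'f' from second => "df"
  Position 2: 'd' from first, 'h' from second => "dh"
  Position 3: 'd' from first, 'f' from second => "df"
Result: chdfdhdf

chdfdhdf


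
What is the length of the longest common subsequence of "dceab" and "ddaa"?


LCS of "dceab" and "ddaa"
DP table:
           d    d    a    a
      0    0    0    0    0
  d   0    1    1    1    1
  c   0    1    1    1    1
  e   0    1    1    1    1
  a   0    1    1    2    2
  b   0    1    1    2    2
LCS length = dp[5][4] = 2

2


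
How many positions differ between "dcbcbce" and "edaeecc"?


Comparing "dcbcbce" and "edaeecc" position by position:
  Position 0: 'd' vs 'e' => DIFFER
  Position 1: 'c' vs 'd' => DIFFER
  Position 2: 'b' vs 'a' => DIFFER
  Position 3: 'c' vs 'e' => DIFFER
  Position 4: 'b' vs 'e' => DIFFER
  Position 5: 'c' vs 'c' => same
  Position 6: 'e' vs 'c' => DIFFER
Positions that differ: 6

6


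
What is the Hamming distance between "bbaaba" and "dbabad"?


Comparing "bbaaba" and "dbabad" position by position:
  Position 0: 'b' vs 'd' => differ
  Position 1: 'b' vs 'b' => same
  Position 2: 'a' vs 'a' => same
  Position 3: 'a' vs 'b' => differ
  Position 4: 'b' vs 'a' => differ
  Position 5: 'a' vs 'd' => differ
Total differences (Hamming distance): 4

4


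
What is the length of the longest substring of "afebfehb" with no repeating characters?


Input: "afebfehb"
Sliding window (track last position of each char):
  Position 0 ('a'): window [0,0] length 1 -- new best
  Position 1 ('f'): window [0,1] length 2 -- new best
  Position 2 ('e'): window [0,2] length 3 -- new best
  Position 3 ('b'): window [0,3] length 4 -- new best
  Position 4 ('f'): repeat (last at 1), move window start to 2
  Position 4 ('f'): window [2,4] length 3
  Position 5 ('e'): repeat (last at 2), move window start to 3
  Position 5 ('e'): window [3,5] length 3
  Position 6 ('h'): window [3,6] length 4
  Position 7 ('b'): repeat (last at 3), move window start to 4
  Position 7 ('b'): window [4,7] length 4
Longest substring with no repeats: "afeb" with length 4

4


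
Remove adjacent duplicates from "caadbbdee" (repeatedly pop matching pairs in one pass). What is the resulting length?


Input: caadbbdee
Stack-based adjacent duplicate removal:
  Read 'c': push. Stack: c
  Read 'a': push. Stack: ca
  Read 'a': matches stack top 'a' => pop. Stack: c
  Read 'd': push. Stack: cd
  Read 'b': push. Stack: cdb
  Read 'b': matches stack top 'b' => pop. Stack: cd
  Read 'd': matches stack top 'd' => pop. Stack: c
  Read 'e': push. Stack: ce
  Read 'e': matches stack top 'e' => pop. Stack: c
Final stack: "c" (length 1)

1


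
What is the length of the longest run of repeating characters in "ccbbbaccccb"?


Input: "ccbbbaccccb"
Scanning for longest run:
  Position 1 ('c'): continues run of 'c', length=2
  Position 2 ('b'): new char, reset run to 1
  Position 3 ('b'): continues run of 'b', length=2
  Position 4 ('b'): continues run of 'b', length=3
  Position 5 ('a'): new char, reset run to 1
  Position 6 ('c'): new char, reset run to 1
  Position 7 ('c'): continues run of 'c', length=2
  Position 8 ('c'): continues run of 'c', length=3
  Position 9 ('c'): continues run of 'c', length=4
  Position 10 ('b'): new char, reset run to 1
Longest run: 'c' with length 4

4


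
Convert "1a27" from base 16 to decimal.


Input: "1a27" in base 16
Positional expansion:
  Digit '1' (value 1) x 16^3 = 4096
  Digit 'a' (value 10) x 16^2 = 2560
  Digit '2' (value 2) x 16^1 = 32
  Digit '7' (value 7) x 16^0 = 7
Sum = 6695

6695


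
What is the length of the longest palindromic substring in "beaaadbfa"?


Input: "beaaadbfa"
Checking substrings for palindromes:
  [2:5] "aaa" (len 3) => palindrome
  [2:4] "aa" (len 2) => palindrome
  [3:5] "aa" (len 2) => palindrome
Longest palindromic substring: "aaa" with length 3

3


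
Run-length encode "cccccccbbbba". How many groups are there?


Input: cccccccbbbba
Scanning for consecutive runs:
  Group 1: 'c' x 7 (positions 0-6)
  Group 2: 'b' x 4 (positions 7-10)
  Group 3: 'a' x 1 (positions 11-11)
Total groups: 3

3


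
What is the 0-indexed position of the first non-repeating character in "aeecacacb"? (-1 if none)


Input: aeecacacb
Character frequencies:
  'a': 3
  'b': 1
  'c': 3
  'e': 2
Scanning left to right for freq == 1:
  Position 0 ('a'): freq=3, skip
  Position 1 ('e'): freq=2, skip
  Position 2 ('e'): freq=2, skip
  Position 3 ('c'): freq=3, skip
  Position 4 ('a'): freq=3, skip
  Position 5 ('c'): freq=3, skip
  Position 6 ('a'): freq=3, skip
  Position 7 ('c'): freq=3, skip
  Position 8 ('b'): unique! => answer = 8

8


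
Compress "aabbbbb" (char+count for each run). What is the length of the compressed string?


Input: aabbbbb
Runs:
  'a' x 2 => "a2"
  'b' x 5 => "b5"
Compressed: "a2b5"
Compressed length: 4

4


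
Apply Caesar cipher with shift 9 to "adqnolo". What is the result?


Caesar cipher: shift "adqnolo" by 9
  'a' (pos 0) + 9 = pos 9 = 'j'
  'd' (pos 3) + 9 = pos 12 = 'm'
  'q' (pos 16) + 9 = pos 25 = 'z'
  'n' (pos 13) + 9 = pos 22 = 'w'
  'o' (pos 14) + 9 = pos 23 = 'x'
  'l' (pos 11) + 9 = pos 20 = 'u'
  'o' (pos 14) + 9 = pos 23 = 'x'
Result: jmzwxux

jmzwxux


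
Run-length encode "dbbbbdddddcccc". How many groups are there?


Input: dbbbbdddddcccc
Scanning for consecutive runs:
  Group 1: 'd' x 1 (positions 0-0)
  Group 2: 'b' x 4 (positions 1-4)
  Group 3: 'd' x 5 (positions 5-9)
  Group 4: 'c' x 4 (positions 10-13)
Total groups: 4

4


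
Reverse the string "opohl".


Input: opohl
Reading characters right to left:
  Position 4: 'l'
  Position 3: 'h'
  Position 2: 'o'
  Position 1: 'p'
  Position 0: 'o'
Reversed: lhopo

lhopo


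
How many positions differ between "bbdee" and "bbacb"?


Comparing "bbdee" and "bbacb" position by position:
  Position 0: 'b' vs 'b' => same
  Position 1: 'b' vs 'b' => same
  Position 2: 'd' vs 'a' => DIFFER
  Position 3: 'e' vs 'c' => DIFFER
  Position 4: 'e' vs 'b' => DIFFER
Positions that differ: 3

3


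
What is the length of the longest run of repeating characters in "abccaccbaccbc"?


Input: "abccaccbaccbc"
Scanning for longest run:
  Position 1 ('b'): new char, reset run to 1
  Position 2 ('c'): new char, reset run to 1
  Position 3 ('c'): continues run of 'c', length=2
  Position 4 ('a'): new char, reset run to 1
  Position 5 ('c'): new char, reset run to 1
  Position 6 ('c'): continues run of 'c', length=2
  Position 7 ('b'): new char, reset run to 1
  Position 8 ('a'): new char, reset run to 1
  Position 9 ('c'): new char, reset run to 1
  Position 10 ('c'): continues run of 'c', length=2
  Position 11 ('b'): new char, reset run to 1
  Position 12 ('c'): new char, reset run to 1
Longest run: 'c' with length 2

2


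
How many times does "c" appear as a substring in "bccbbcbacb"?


Searching for "c" in "bccbbcbacb"
Scanning each position:
  Position 0: "b" => no
  Position 1: "c" => MATCH
  Position 2: "c" => MATCH
  Position 3: "b" => no
  Position 4: "b" => no
  Position 5: "c" => MATCH
  Position 6: "b" => no
  Position 7: "a" => no
  Position 8: "c" => MATCH
  Position 9: "b" => no
Total occurrences: 4

4


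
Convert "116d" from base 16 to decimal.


Input: "116d" in base 16
Positional expansion:
  Digit '1' (value 1) x 16^3 = 4096
  Digit '1' (value 1) x 16^2 = 256
  Digit '6' (value 6) x 16^1 = 96
  Digit 'd' (value 13) x 16^0 = 13
Sum = 4461

4461


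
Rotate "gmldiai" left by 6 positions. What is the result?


Input: "gmldiai", rotate left by 6
First 6 characters: "gmldia"
Remaining characters: "i"
Concatenate remaining + first: "i" + "gmldia" = "igmldia"

igmldia


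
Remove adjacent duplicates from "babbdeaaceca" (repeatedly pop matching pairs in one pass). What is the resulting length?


Input: babbdeaaceca
Stack-based adjacent duplicate removal:
  Read 'b': push. Stack: b
  Read 'a': push. Stack: ba
  Read 'b': push. Stack: bab
  Read 'b': matches stack top 'b' => pop. Stack: ba
  Read 'd': push. Stack: bad
  Read 'e': push. Stack: bade
  Read 'a': push. Stack: badea
  Read 'a': matches stack top 'a' => pop. Stack: bade
  Read 'c': push. Stack: badec
  Read 'e': push. Stack: badece
  Read 'c': push. Stack: badecec
  Read 'a': push. Stack: badececa
Final stack: "badececa" (length 8)

8


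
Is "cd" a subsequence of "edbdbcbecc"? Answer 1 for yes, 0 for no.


Check if "cd" is a subsequence of "edbdbcbecc"
Greedy scan:
  Position 0 ('e'): no match needed
  Position 1 ('d'): no match needed
  Position 2 ('b'): no match needed
  Position 3 ('d'): no match needed
  Position 4 ('b'): no match needed
  Position 5 ('c'): matches sub[0] = 'c'
  Position 6 ('b'): no match needed
  Position 7 ('e'): no match needed
  Position 8 ('c'): no match needed
  Position 9 ('c'): no match needed
Only matched 1/2 characters => not a subsequence

0


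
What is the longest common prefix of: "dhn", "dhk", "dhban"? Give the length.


Words: dhn, dhk, dhban
  Position 0: all 'd' => match
  Position 1: all 'h' => match
  Position 2: ('n', 'k', 'b') => mismatch, stop
LCP = "dh" (length 2)

2


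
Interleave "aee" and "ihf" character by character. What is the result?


Interleaving "aee" and "ihf":
  Position 0: 'a' from first, 'i' from second => "ai"
  Position 1: 'e' from first, 'h' from second => "eh"
  Position 2: 'e' from first, 'f' from second => "ef"
Result: aiehef

aiehef


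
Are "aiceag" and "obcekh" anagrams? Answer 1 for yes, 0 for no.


Strings: "aiceag", "obcekh"
Sorted first:  aacegi
Sorted second: bcehko
Differ at position 0: 'a' vs 'b' => not anagrams

0


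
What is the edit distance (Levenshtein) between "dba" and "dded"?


Computing edit distance: "dba" -> "dded"
DP table:
           d    d    e    d
      0    1    2    3    4
  d   1    0    1    2    3
  b   2    1    1    2    3
  a   3    2    2    2    3
Edit distance = dp[3][4] = 3

3


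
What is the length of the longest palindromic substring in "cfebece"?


Input: "cfebece"
Checking substrings for palindromes:
  [2:5] "ebe" (len 3) => palindrome
  [4:7] "ece" (len 3) => palindrome
Longest palindromic substring: "ebe" with length 3

3


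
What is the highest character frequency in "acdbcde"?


Input: acdbcde
Character counts:
  'a': 1
  'b': 1
  'c': 2
  'd': 2
  'e': 1
Maximum frequency: 2

2


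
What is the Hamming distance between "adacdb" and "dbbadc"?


Comparing "adacdb" and "dbbadc" position by position:
  Position 0: 'a' vs 'd' => differ
  Position 1: 'd' vs 'b' => differ
  Position 2: 'a' vs 'b' => differ
  Position 3: 'c' vs 'a' => differ
  Position 4: 'd' vs 'd' => same
  Position 5: 'b' vs 'c' => differ
Total differences (Hamming distance): 5

5


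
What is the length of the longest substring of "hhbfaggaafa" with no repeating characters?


Input: "hhbfaggaafa"
Sliding window (track last position of each char):
  Position 0 ('h'): window [0,0] length 1 -- new best
  Position 1 ('h'): repeat (last at 0), move window start to 1
  Position 1 ('h'): window [1,1] length 1
  Position 2 ('b'): window [1,2] length 2 -- new best
  Position 3 ('f'): window [1,3] length 3 -- new best
  Position 4 ('a'): window [1,4] length 4 -- new best
  Position 5 ('g'): window [1,5] length 5 -- new best
  Position 6 ('g'): repeat (last at 5), move window start to 6
  Position 6 ('g'): window [6,6] length 1
  Position 7 ('a'): window [6,7] length 2
  Position 8 ('a'): repeat (last at 7), move window start to 8
  Position 8 ('a'): window [8,8] length 1
  Position 9 ('f'): window [8,9] length 2
  Position 10 ('a'): repeat (last at 8), move window start to 9
  Position 10 ('a'): window [9,10] length 2
Longest substring with no repeats: "hbfag" with length 5

5


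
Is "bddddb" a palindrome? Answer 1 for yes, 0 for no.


Input: bddddb
Reversed: bddddb
  Compare pos 0 ('b') with pos 5 ('b'): match
  Compare pos 1 ('d') with pos 4 ('d'): match
  Compare pos 2 ('d') with pos 3 ('d'): match
Result: palindrome

1


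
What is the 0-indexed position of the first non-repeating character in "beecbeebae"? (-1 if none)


Input: beecbeebae
Character frequencies:
  'a': 1
  'b': 3
  'c': 1
  'e': 5
Scanning left to right for freq == 1:
  Position 0 ('b'): freq=3, skip
  Position 1 ('e'): freq=5, skip
  Position 2 ('e'): freq=5, skip
  Position 3 ('c'): unique! => answer = 3

3


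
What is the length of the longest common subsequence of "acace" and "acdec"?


LCS of "acace" and "acdec"
DP table:
           a    c    d    e    c
      0    0    0    0    0    0
  a   0    1    1    1    1    1
  c   0    1    2    2    2    2
  a   0    1    2    2    2    2
  c   0    1    2    2    2    3
  e   0    1    2    2    3    3
LCS length = dp[5][5] = 3

3


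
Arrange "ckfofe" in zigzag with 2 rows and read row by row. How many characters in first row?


Zigzag "ckfofe" into 2 rows:
Placing characters:
  'c' => row 0
  'k' => row 1
  'f' => row 0
  'o' => row 1
  'f' => row 0
  'e' => row 1
Rows:
  Row 0: "cff"
  Row 1: "koe"
First row length: 3

3


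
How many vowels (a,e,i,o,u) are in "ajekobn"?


Input: ajekobn
Checking each character:
  'a' at position 0: vowel (running total: 1)
  'j' at position 1: consonant
  'e' at position 2: vowel (running total: 2)
  'k' at position 3: consonant
  'o' at position 4: vowel (running total: 3)
  'b' at position 5: consonant
  'n' at position 6: consonant
Total vowels: 3

3


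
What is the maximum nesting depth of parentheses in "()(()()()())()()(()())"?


Input: "()(()()()())()()(()())"
Tracking depth:
  Position 0 '(': depth becomes 1
  Position 1 ')': depth becomes 0
  Position 2 '(': depth becomes 1
  Position 3 '(': depth becomes 2
  Position 4 ')': depth becomes 1
  Position 5 '(': depth becomes 2
  Position 6 ')': depth becomes 1
  Position 7 '(': depth becomes 2
  Position 8 ')': depth becomes 1
  Position 9 '(': depth becomes 2
  Position 10 ')': depth becomes 1
  Position 11 ')': depth becomes 0
  Position 12 '(': depth becomes 1
  Position 13 ')': depth becomes 0
  Position 14 '(': depth becomes 1
  Position 15 ')': depth becomes 0
  Position 16 '(': depth becomes 1
  Position 17 '(': depth becomes 2
  Position 18 ')': depth becomes 1
  Position 19 '(': depth becomes 2
  Position 20 ')': depth becomes 1
  Position 21 ')': depth becomes 0
Maximum depth reached: 2

2


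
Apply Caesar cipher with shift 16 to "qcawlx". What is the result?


Caesar cipher: shift "qcawlx" by 16
  'q' (pos 16) + 16 = pos 6 = 'g'
  'c' (pos 2) + 16 = pos 18 = 's'
  'a' (pos 0) + 16 = pos 16 = 'q'
  'w' (pos 22) + 16 = pos 12 = 'm'
  'l' (pos 11) + 16 = pos 1 = 'b'
  'x' (pos 23) + 16 = pos 13 = 'n'
Result: gsqmbn

gsqmbn


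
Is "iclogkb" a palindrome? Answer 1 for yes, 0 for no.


Input: iclogkb
Reversed: bkgolci
  Compare pos 0 ('i') with pos 6 ('b'): MISMATCH
  Compare pos 1 ('c') with pos 5 ('k'): MISMATCH
  Compare pos 2 ('l') with pos 4 ('g'): MISMATCH
Result: not a palindrome

0


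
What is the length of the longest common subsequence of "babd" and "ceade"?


LCS of "babd" and "ceade"
DP table:
           c    e    a    d    e
      0    0    0    0    0    0
  b   0    0    0    0    0    0
  a   0    0    0    1    1    1
  b   0    0    0    1    1    1
  d   0    0    0    1    2    2
LCS length = dp[4][5] = 2

2


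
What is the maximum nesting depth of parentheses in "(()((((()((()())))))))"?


Input: "(()((((()((()())))))))"
Tracking depth:
  Position 0 '(': depth becomes 1
  Position 1 '(': depth becomes 2
  Position 2 ')': depth becomes 1
  Position 3 '(': depth becomes 2
  Position 4 '(': depth becomes 3
  Position 5 '(': depth becomes 4
  Position 6 '(': depth becomes 5
  Position 7 '(': depth becomes 6
  Position 8 ')': depth becomes 5
  Position 9 '(': depth becomes 6
  Position 10 '(': depth becomes 7
  Position 11 '(': depth becomes 8
  Position 12 ')': depth becomes 7
  Position 13 '(': depth becomes 8
  Position 14 ')': depth becomes 7
  Position 15 ')': depth becomes 6
  Position 16 ')': depth becomes 5
  Position 17 ')': depth becomes 4
  Position 18 ')': depth becomes 3
  Position 19 ')': depth becomes 2
  Position 20 ')': depth becomes 1
  Position 21 ')': depth becomes 0
Maximum depth reached: 8

8


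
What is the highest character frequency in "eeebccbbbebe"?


Input: eeebccbbbebe
Character counts:
  'b': 5
  'c': 2
  'e': 5
Maximum frequency: 5

5


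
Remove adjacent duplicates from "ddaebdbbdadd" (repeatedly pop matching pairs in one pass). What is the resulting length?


Input: ddaebdbbdadd
Stack-based adjacent duplicate removal:
  Read 'd': push. Stack: d
  Read 'd': matches stack top 'd' => pop. Stack: (empty)
  Read 'a': push. Stack: a
  Read 'e': push. Stack: ae
  Read 'b': push. Stack: aeb
  Read 'd': push. Stack: aebd
  Read 'b': push. Stack: aebdb
  Read 'b': matches stack top 'b' => pop. Stack: aebd
  Read 'd': matches stack top 'd' => pop. Stack: aeb
  Read 'a': push. Stack: aeba
  Read 'd': push. Stack: aebad
  Read 'd': matches stack top 'd' => pop. Stack: aeba
Final stack: "aeba" (length 4)

4


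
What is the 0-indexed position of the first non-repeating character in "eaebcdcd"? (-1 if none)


Input: eaebcdcd
Character frequencies:
  'a': 1
  'b': 1
  'c': 2
  'd': 2
  'e': 2
Scanning left to right for freq == 1:
  Position 0 ('e'): freq=2, skip
  Position 1 ('a'): unique! => answer = 1

1


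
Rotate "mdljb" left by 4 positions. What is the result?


Input: "mdljb", rotate left by 4
First 4 characters: "mdlj"
Remaining characters: "b"
Concatenate remaining + first: "b" + "mdlj" = "bmdlj"

bmdlj


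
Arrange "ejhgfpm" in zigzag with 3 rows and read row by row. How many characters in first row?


Zigzag "ejhgfpm" into 3 rows:
Placing characters:
  'e' => row 0
  'j' => row 1
  'h' => row 2
  'g' => row 1
  'f' => row 0
  'p' => row 1
  'm' => row 2
Rows:
  Row 0: "ef"
  Row 1: "jgp"
  Row 2: "hm"
First row length: 2

2


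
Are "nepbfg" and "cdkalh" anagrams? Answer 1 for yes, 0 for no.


Strings: "nepbfg", "cdkalh"
Sorted first:  befgnp
Sorted second: acdhkl
Differ at position 0: 'b' vs 'a' => not anagrams

0


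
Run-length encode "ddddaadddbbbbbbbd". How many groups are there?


Input: ddddaadddbbbbbbbd
Scanning for consecutive runs:
  Group 1: 'd' x 4 (positions 0-3)
  Group 2: 'a' x 2 (positions 4-5)
  Group 3: 'd' x 3 (positions 6-8)
  Group 4: 'b' x 7 (positions 9-15)
  Group 5: 'd' x 1 (positions 16-16)
Total groups: 5

5


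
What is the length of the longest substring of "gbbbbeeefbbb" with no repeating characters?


Input: "gbbbbeeefbbb"
Sliding window (track last position of each char):
  Position 0 ('g'): window [0,0] length 1 -- new best
  Position 1 ('b'): window [0,1] length 2 -- new best
  Position 2 ('b'): repeat (last at 1), move window start to 2
  Position 2 ('b'): window [2,2] length 1
  Position 3 ('b'): repeat (last at 2), move window start to 3
  Position 3 ('b'): window [3,3] length 1
  Position 4 ('b'): repeat (last at 3), move window start to 4
  Position 4 ('b'): window [4,4] length 1
  Position 5 ('e'): window [4,5] length 2
  Position 6 ('e'): repeat (last at 5), move window start to 6
  Position 6 ('e'): window [6,6] length 1
  Position 7 ('e'): repeat (last at 6), move window start to 7
  Position 7 ('e'): window [7,7] length 1
  Position 8 ('f'): window [7,8] length 2
  Position 9 ('b'): window [7,9] length 3 -- new best
  Position 10 ('b'): repeat (last at 9), move window start to 10
  Position 10 ('b'): window [10,10] length 1
  Position 11 ('b'): repeat (last at 10), move window start to 11
  Position 11 ('b'): window [11,11] length 1
Longest substring with no repeats: "efb" with length 3

3


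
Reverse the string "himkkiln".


Input: himkkiln
Reading characters right to left:
  Position 7: 'n'
  Position 6: 'l'
  Position 5: 'i'
  Position 4: 'k'
  Position 3: 'k'
  Position 2: 'm'
  Position 1: 'i'
  Position 0: 'h'
Reversed: nlikkmih

nlikkmih


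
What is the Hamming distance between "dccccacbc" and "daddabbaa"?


Comparing "dccccacbc" and "daddabbaa" position by position:
  Position 0: 'd' vs 'd' => same
  Position 1: 'c' vs 'a' => differ
  Position 2: 'c' vs 'd' => differ
  Position 3: 'c' vs 'd' => differ
  Position 4: 'c' vs 'a' => differ
  Position 5: 'a' vs 'b' => differ
  Position 6: 'c' vs 'b' => differ
  Position 7: 'b' vs 'a' => differ
  Position 8: 'c' vs 'a' => differ
Total differences (Hamming distance): 8

8


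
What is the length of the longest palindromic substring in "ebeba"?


Input: "ebeba"
Checking substrings for palindromes:
  [0:3] "ebe" (len 3) => palindrome
  [1:4] "beb" (len 3) => palindrome
Longest palindromic substring: "ebe" with length 3

3


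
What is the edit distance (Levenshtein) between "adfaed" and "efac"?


Computing edit distance: "adfaed" -> "efac"
DP table:
           e    f    a    c
      0    1    2    3    4
  a   1    1    2    2    3
  d   2    2    2    3    3
  f   3    3    2    3    4
  a   4    4    3    2    3
  e   5    4    4    3    3
  d   6    5    5    4    4
Edit distance = dp[6][4] = 4

4


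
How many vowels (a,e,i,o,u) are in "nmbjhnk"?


Input: nmbjhnk
Checking each character:
  'n' at position 0: consonant
  'm' at position 1: consonant
  'b' at position 2: consonant
  'j' at position 3: consonant
  'h' at position 4: consonant
  'n' at position 5: consonant
  'k' at position 6: consonant
Total vowels: 0

0


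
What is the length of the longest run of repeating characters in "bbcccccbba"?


Input: "bbcccccbba"
Scanning for longest run:
  Position 1 ('b'): continues run of 'b', length=2
  Position 2 ('c'): new char, reset run to 1
  Position 3 ('c'): continues run of 'c', length=2
  Position 4 ('c'): continues run of 'c', length=3
  Position 5 ('c'): continues run of 'c', length=4
  Position 6 ('c'): continues run of 'c', length=5
  Position 7 ('b'): new char, reset run to 1
  Position 8 ('b'): continues run of 'b', length=2
  Position 9 ('a'): new char, reset run to 1
Longest run: 'c' with length 5

5


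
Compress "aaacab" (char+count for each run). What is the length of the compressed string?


Input: aaacab
Runs:
  'a' x 3 => "a3"
  'c' x 1 => "c1"
  'a' x 1 => "a1"
  'b' x 1 => "b1"
Compressed: "a3c1a1b1"
Compressed length: 8

8


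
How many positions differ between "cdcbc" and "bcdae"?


Comparing "cdcbc" and "bcdae" position by position:
  Position 0: 'c' vs 'b' => DIFFER
  Position 1: 'd' vs 'c' => DIFFER
  Position 2: 'c' vs 'd' => DIFFER
  Position 3: 'b' vs 'a' => DIFFER
  Position 4: 'c' vs 'e' => DIFFER
Positions that differ: 5

5


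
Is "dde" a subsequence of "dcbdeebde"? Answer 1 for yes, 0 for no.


Check if "dde" is a subsequence of "dcbdeebde"
Greedy scan:
  Position 0 ('d'): matches sub[0] = 'd'
  Position 1 ('c'): no match needed
  Position 2 ('b'): no match needed
  Position 3 ('d'): matches sub[1] = 'd'
  Position 4 ('e'): matches sub[2] = 'e'
  Position 5 ('e'): no match needed
  Position 6 ('b'): no match needed
  Position 7 ('d'): no match needed
  Position 8 ('e'): no match needed
All 3 characters matched => is a subsequence

1


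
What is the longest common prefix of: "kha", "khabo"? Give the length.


Words: kha, khabo
  Position 0: all 'k' => match
  Position 1: all 'h' => match
  Position 2: all 'a' => match
LCP = "kha" (length 3)

3


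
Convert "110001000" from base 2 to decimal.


Input: "110001000" in base 2
Positional expansion:
  Digit '1' (value 1) x 2^8 = 256
  Digit '1' (value 1) x 2^7 = 128
  Digit '0' (value 0) x 2^6 = 0
  Digit '0' (value 0) x 2^5 = 0
  Digit '0' (value 0) x 2^4 = 0
  Digit '1' (value 1) x 2^3 = 8
  Digit '0' (value 0) x 2^2 = 0
  Digit '0' (value 0) x 2^1 = 0
  Digit '0' (value 0) x 2^0 = 0
Sum = 392

392


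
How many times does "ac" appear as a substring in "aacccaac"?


Searching for "ac" in "aacccaac"
Scanning each position:
  Position 0: "aa" => no
  Position 1: "ac" => MATCH
  Position 2: "cc" => no
  Position 3: "cc" => no
  Position 4: "ca" => no
  Position 5: "aa" => no
  Position 6: "ac" => MATCH
Total occurrences: 2

2


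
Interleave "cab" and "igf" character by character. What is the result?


Interleaving "cab" and "igf":
  Position 0: 'c' from first, 'i' from second => "ci"
  Position 1: 'a' from first, 'g' from second => "ag"
  Position 2: 'b' from first, 'f' from second => "bf"
Result: ciagbf

ciagbf


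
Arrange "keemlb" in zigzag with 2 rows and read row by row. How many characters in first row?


Zigzag "keemlb" into 2 rows:
Placing characters:
  'k' => row 0
  'e' => row 1
  'e' => row 0
  'm' => row 1
  'l' => row 0
  'b' => row 1
Rows:
  Row 0: "kel"
  Row 1: "emb"
First row length: 3

3


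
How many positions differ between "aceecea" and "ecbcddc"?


Comparing "aceecea" and "ecbcddc" position by position:
  Position 0: 'a' vs 'e' => DIFFER
  Position 1: 'c' vs 'c' => same
  Position 2: 'e' vs 'b' => DIFFER
  Position 3: 'e' vs 'c' => DIFFER
  Position 4: 'c' vs 'd' => DIFFER
  Position 5: 'e' vs 'd' => DIFFER
  Position 6: 'a' vs 'c' => DIFFER
Positions that differ: 6

6


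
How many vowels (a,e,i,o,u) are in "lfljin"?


Input: lfljin
Checking each character:
  'l' at position 0: consonant
  'f' at position 1: consonant
  'l' at position 2: consonant
  'j' at position 3: consonant
  'i' at position 4: vowel (running total: 1)
  'n' at position 5: consonant
Total vowels: 1

1


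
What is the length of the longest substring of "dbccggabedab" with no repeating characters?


Input: "dbccggabedab"
Sliding window (track last position of each char):
  Position 0 ('d'): window [0,0] length 1 -- new best
  Position 1 ('b'): window [0,1] length 2 -- new best
  Position 2 ('c'): window [0,2] length 3 -- new best
  Position 3 ('c'): repeat (last at 2), move window start to 3
  Position 3 ('c'): window [3,3] length 1
  Position 4 ('g'): window [3,4] length 2
  Position 5 ('g'): repeat (last at 4), move window start to 5
  Position 5 ('g'): window [5,5] length 1
  Position 6 ('a'): window [5,6] length 2
  Position 7 ('b'): window [5,7] length 3
  Position 8 ('e'): window [5,8] length 4 -- new best
  Position 9 ('d'): window [5,9] length 5 -- new best
  Position 10 ('a'): repeat (last at 6), move window start to 7
  Position 10 ('a'): window [7,10] length 4
  Position 11 ('b'): repeat (last at 7), move window start to 8
  Position 11 ('b'): window [8,11] length 4
Longest substring with no repeats: "gabed" with length 5

5


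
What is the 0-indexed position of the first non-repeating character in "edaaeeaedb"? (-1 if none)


Input: edaaeeaedb
Character frequencies:
  'a': 3
  'b': 1
  'd': 2
  'e': 4
Scanning left to right for freq == 1:
  Position 0 ('e'): freq=4, skip
  Position 1 ('d'): freq=2, skip
  Position 2 ('a'): freq=3, skip
  Position 3 ('a'): freq=3, skip
  Position 4 ('e'): freq=4, skip
  Position 5 ('e'): freq=4, skip
  Position 6 ('a'): freq=3, skip
  Position 7 ('e'): freq=4, skip
  Position 8 ('d'): freq=2, skip
  Position 9 ('b'): unique! => answer = 9

9


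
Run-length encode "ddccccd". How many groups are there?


Input: ddccccd
Scanning for consecutive runs:
  Group 1: 'd' x 2 (positions 0-1)
  Group 2: 'c' x 4 (positions 2-5)
  Group 3: 'd' x 1 (positions 6-6)
Total groups: 3

3


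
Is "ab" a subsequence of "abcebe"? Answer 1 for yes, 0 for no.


Check if "ab" is a subsequence of "abcebe"
Greedy scan:
  Position 0 ('a'): matches sub[0] = 'a'
  Position 1 ('b'): matches sub[1] = 'b'
  Position 2 ('c'): no match needed
  Position 3 ('e'): no match needed
  Position 4 ('b'): no match needed
  Position 5 ('e'): no match needed
All 2 characters matched => is a subsequence

1


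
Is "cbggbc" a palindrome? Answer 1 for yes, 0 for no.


Input: cbggbc
Reversed: cbggbc
  Compare pos 0 ('c') with pos 5 ('c'): match
  Compare pos 1 ('b') with pos 4 ('b'): match
  Compare pos 2 ('g') with pos 3 ('g'): match
Result: palindrome

1


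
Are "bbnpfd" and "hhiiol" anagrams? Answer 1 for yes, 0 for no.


Strings: "bbnpfd", "hhiiol"
Sorted first:  bbdfnp
Sorted second: hhiilo
Differ at position 0: 'b' vs 'h' => not anagrams

0


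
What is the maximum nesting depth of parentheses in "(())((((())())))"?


Input: "(())((((())())))"
Tracking depth:
  Position 0 '(': depth becomes 1
  Position 1 '(': depth becomes 2
  Position 2 ')': depth becomes 1
  Position 3 ')': depth becomes 0
  Position 4 '(': depth becomes 1
  Position 5 '(': depth becomes 2
  Position 6 '(': depth becomes 3
  Position 7 '(': depth becomes 4
  Position 8 '(': depth becomes 5
  Position 9 ')': depth becomes 4
  Position 10 ')': depth becomes 3
  Position 11 '(': depth becomes 4
  Position 12 ')': depth becomes 3
  Position 13 ')': depth becomes 2
  Position 14 ')': depth becomes 1
  Position 15 ')': depth becomes 0
Maximum depth reached: 5

5


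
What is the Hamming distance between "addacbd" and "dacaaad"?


Comparing "addacbd" and "dacaaad" position by position:
  Position 0: 'a' vs 'd' => differ
  Position 1: 'd' vs 'a' => differ
  Position 2: 'd' vs 'c' => differ
  Position 3: 'a' vs 'a' => same
  Position 4: 'c' vs 'a' => differ
  Position 5: 'b' vs 'a' => differ
  Position 6: 'd' vs 'd' => same
Total differences (Hamming distance): 5

5


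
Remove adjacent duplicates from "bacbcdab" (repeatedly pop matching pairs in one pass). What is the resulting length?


Input: bacbcdab
Stack-based adjacent duplicate removal:
  Read 'b': push. Stack: b
  Read 'a': push. Stack: ba
  Read 'c': push. Stack: bac
  Read 'b': push. Stack: bacb
  Read 'c': push. Stack: bacbc
  Read 'd': push. Stack: bacbcd
  Read 'a': push. Stack: bacbcda
  Read 'b': push. Stack: bacbcdab
Final stack: "bacbcdab" (length 8)

8


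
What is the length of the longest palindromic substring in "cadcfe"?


Input: "cadcfe"
Checking substrings for palindromes:
  No multi-char palindromic substrings found
Longest palindromic substring: "c" with length 1

1


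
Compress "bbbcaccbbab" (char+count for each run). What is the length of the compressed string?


Input: bbbcaccbbab
Runs:
  'b' x 3 => "b3"
  'c' x 1 => "c1"
  'a' x 1 => "a1"
  'c' x 2 => "c2"
  'b' x 2 => "b2"
  'a' x 1 => "a1"
  'b' x 1 => "b1"
Compressed: "b3c1a1c2b2a1b1"
Compressed length: 14

14


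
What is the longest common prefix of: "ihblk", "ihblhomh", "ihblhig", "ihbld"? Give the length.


Words: ihblk, ihblhomh, ihblhig, ihbld
  Position 0: all 'i' => match
  Position 1: all 'h' => match
  Position 2: all 'b' => match
  Position 3: all 'l' => match
  Position 4: ('k', 'h', 'h', 'd') => mismatch, stop
LCP = "ihbl" (length 4)

4


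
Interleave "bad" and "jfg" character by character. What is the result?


Interleaving "bad" and "jfg":
  Position 0: 'b' from first, 'j' from second => "bj"
  Position 1: 'a' from first, 'f' from second => "af"
  Position 2: 'd' from first, 'g' from second => "dg"
Result: bjafdg

bjafdg


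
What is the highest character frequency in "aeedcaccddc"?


Input: aeedcaccddc
Character counts:
  'a': 2
  'c': 4
  'd': 3
  'e': 2
Maximum frequency: 4

4


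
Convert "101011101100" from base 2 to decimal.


Input: "101011101100" in base 2
Positional expansion:
  Digit '1' (value 1) x 2^11 = 2048
  Digit '0' (value 0) x 2^10 = 0
  Digit '1' (value 1) x 2^9 = 512
  Digit '0' (value 0) x 2^8 = 0
  Digit '1' (value 1) x 2^7 = 128
  Digit '1' (value 1) x 2^6 = 64
  Digit '1' (value 1) x 2^5 = 32
  Digit '0' (value 0) x 2^4 = 0
  Digit '1' (value 1) x 2^3 = 8
  Digit '1' (value 1) x 2^2 = 4
  Digit '0' (value 0) x 2^1 = 0
  Digit '0' (value 0) x 2^0 = 0
Sum = 2796

2796


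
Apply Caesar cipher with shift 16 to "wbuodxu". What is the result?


Caesar cipher: shift "wbuodxu" by 16
  'w' (pos 22) + 16 = pos 12 = 'm'
  'b' (pos 1) + 16 = pos 17 = 'r'
  'u' (pos 20) + 16 = pos 10 = 'k'
  'o' (pos 14) + 16 = pos 4 = 'e'
  'd' (pos 3) + 16 = pos 19 = 't'
  'x' (pos 23) + 16 = pos 13 = 'n'
  'u' (pos 20) + 16 = pos 10 = 'k'
Result: mrketnk

mrketnk


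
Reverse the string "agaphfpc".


Input: agaphfpc
Reading characters right to left:
  Position 7: 'c'
  Position 6: 'p'
  Position 5: 'f'
  Position 4: 'h'
  Position 3: 'p'
  Position 2: 'a'
  Position 1: 'g'
  Position 0: 'a'
Reversed: cpfhpaga

cpfhpaga


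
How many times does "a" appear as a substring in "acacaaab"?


Searching for "a" in "acacaaab"
Scanning each position:
  Position 0: "a" => MATCH
  Position 1: "c" => no
  Position 2: "a" => MATCH
  Position 3: "c" => no
  Position 4: "a" => MATCH
  Position 5: "a" => MATCH
  Position 6: "a" => MATCH
  Position 7: "b" => no
Total occurrences: 5

5


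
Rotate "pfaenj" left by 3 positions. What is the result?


Input: "pfaenj", rotate left by 3
First 3 characters: "pfa"
Remaining characters: "enj"
Concatenate remaining + first: "enj" + "pfa" = "enjpfa"

enjpfa


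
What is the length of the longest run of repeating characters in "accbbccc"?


Input: "accbbccc"
Scanning for longest run:
  Position 1 ('c'): new char, reset run to 1
  Position 2 ('c'): continues run of 'c', length=2
  Position 3 ('b'): new char, reset run to 1
  Position 4 ('b'): continues run of 'b', length=2
  Position 5 ('c'): new char, reset run to 1
  Position 6 ('c'): continues run of 'c', length=2
  Position 7 ('c'): continues run of 'c', length=3
Longest run: 'c' with length 3

3


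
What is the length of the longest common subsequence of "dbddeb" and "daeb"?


LCS of "dbddeb" and "daeb"
DP table:
           d    a    e    b
      0    0    0    0    0
  d   0    1    1    1    1
  b   0    1    1    1    2
  d   0    1    1    1    2
  d   0    1    1    1    2
  e   0    1    1    2    2
  b   0    1    1    2    3
LCS length = dp[6][4] = 3

3


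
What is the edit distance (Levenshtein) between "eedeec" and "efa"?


Computing edit distance: "eedeec" -> "efa"
DP table:
           e    f    a
      0    1    2    3
  e   1    0    1    2
  e   2    1    1    2
  d   3    2    2    2
  e   4    3    3    3
  e   5    4    4    4
  c   6    5    5    5
Edit distance = dp[6][3] = 5

5
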